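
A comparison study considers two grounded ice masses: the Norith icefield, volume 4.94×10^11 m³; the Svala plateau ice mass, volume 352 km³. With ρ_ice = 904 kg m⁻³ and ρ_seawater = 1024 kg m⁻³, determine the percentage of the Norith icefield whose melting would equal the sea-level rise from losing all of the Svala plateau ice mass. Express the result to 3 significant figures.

≈ 71.3 %

Equal sea-level rise means equal mass of meltwater, i.e. equal mass of ice lost.
Ice mass of Svala: 3.182×10^14 kg; ice mass of Norith: 4.466×10^14 kg.
Fraction required = 3.182×10^14 / 4.466×10^14 = 0.713 → 71.3 %.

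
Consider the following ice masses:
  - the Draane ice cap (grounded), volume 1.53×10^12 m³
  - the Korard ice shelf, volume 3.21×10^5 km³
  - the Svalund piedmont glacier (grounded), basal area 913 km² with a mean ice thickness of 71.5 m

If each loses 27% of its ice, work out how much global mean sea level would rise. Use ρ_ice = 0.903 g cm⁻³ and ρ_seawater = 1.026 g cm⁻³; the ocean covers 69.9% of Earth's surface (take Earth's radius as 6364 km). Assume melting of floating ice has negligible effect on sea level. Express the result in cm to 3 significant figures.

≈ 0.107 cm

Draane: 0.27 × 1.53×10^12 m³ × (903/1026) = 3.636×10^11 m³ of water.
The Korard ice shelf is floating and already displaces its own weight of water, so its melt adds essentially nothing to sea level.
Svalund: ice volume = 913 km² × 71.5 m = 65.28 km³; 0.27 × 65.28 × (903/1026) = 15.51 km³ of water.
Total added water ≈ 3.791×10^11 m³ over 3.56×10^14 m² → Δh = 1.07×10^-3 m = 0.107 cm.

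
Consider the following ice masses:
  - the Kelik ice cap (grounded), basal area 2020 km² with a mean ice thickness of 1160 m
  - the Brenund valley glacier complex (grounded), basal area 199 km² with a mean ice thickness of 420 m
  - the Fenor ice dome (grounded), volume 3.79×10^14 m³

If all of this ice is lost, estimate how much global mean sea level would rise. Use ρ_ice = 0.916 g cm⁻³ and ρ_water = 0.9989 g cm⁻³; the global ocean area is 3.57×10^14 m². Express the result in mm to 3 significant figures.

≈ 980 mm

Kelik: ice volume = 2020 km² × 1160 m = 2343 km³; 2343 × (916/998.9) = 2149 km³ of water.
Brenund: ice volume = 199 km² × 420 m = 83.58 km³; 83.58 × (916/998.9) = 76.64 km³ of water.
Fenor: 3.79×10^14 m³ × (916/998.9) = 3.475×10^14 m³ of water.
Total added water ≈ 3.498×10^14 m³ over 3.57×10^14 m² → Δh = 0.980 m = 980 mm.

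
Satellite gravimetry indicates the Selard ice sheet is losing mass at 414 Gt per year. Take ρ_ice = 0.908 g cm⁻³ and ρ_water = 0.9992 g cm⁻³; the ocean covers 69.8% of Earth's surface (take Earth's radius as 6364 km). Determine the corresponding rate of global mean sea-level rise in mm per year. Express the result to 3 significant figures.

≈ 1.17 mm/yr

ρ_w = 0.9992 g cm⁻³ = 999.2 kg m⁻³. Annual water volume added = 414 Gt / ρ_w = 4.140×10^14 kg / 999.2 kg m⁻³ = 4.143×10^11 m³.
Δh per year = 4.143×10^11 / 3.55×10^14 = 1.17×10^-3 m = 1.17 mm.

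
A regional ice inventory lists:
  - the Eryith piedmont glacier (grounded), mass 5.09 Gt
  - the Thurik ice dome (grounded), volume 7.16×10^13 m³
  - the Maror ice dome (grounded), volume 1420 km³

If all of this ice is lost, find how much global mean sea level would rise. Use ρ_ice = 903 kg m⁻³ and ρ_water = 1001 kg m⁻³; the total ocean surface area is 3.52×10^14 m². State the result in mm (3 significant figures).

Eryith: 5.09 Gt = 5.090×10^12 kg; dividing by ρ_w = 1001 kg m⁻³ gives 5.085×10^9 m³ of water.
Thurik: 7.16×10^13 m³ × (903/1001) = 6.459×10^13 m³ of water.
Maror: 1420 km³ × (903/1001) = 1281 km³ of water.
Total added water ≈ 6.588×10^13 m³ over 3.52×10^14 m² → Δh = 0.187 m = 187 mm.

≈ 187 mm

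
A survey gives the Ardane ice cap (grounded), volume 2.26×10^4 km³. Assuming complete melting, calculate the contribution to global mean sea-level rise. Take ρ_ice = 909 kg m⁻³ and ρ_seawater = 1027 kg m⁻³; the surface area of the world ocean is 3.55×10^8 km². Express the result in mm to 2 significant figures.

Ardane: 2.26×10^4 km³ × (909/1027) = 2.000×10^4 km³ of water.
Spread over 3.55×10^14 m² of ocean, Δh = 2.000×10^13 / 3.55×10^14 = 0.0563 m = 56 mm.

≈ 56 mm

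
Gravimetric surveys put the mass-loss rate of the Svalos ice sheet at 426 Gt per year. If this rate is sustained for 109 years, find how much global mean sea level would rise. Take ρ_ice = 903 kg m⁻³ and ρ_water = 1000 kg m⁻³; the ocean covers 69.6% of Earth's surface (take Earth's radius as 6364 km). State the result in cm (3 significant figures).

≈ 13.1 cm

Total mass lost = 426 Gt/yr × 109 yr = 4.643×10^4 Gt = 4.643×10^16 kg.
ρ_w = 1000 kg m⁻³, so water volume = 4.643×10^16 / 1000 = 4.643×10^13 m³.
Δh = 4.643×10^13 / 3.54×10^14 = 0.131 m = 13.1 cm.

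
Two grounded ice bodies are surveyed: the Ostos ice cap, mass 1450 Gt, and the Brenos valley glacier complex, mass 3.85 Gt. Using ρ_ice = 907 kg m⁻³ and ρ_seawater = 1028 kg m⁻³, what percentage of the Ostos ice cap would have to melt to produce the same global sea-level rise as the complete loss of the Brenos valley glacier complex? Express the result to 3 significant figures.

≈ 0.266 %

Equal sea-level rise means equal mass of meltwater, i.e. equal mass of ice lost.
Ice mass of Brenos: 3.850×10^12 kg; ice mass of Ostos: 1.450×10^15 kg.
Fraction required = 3.850×10^12 / 1.450×10^15 = 2.66×10^-3 → 0.266 %.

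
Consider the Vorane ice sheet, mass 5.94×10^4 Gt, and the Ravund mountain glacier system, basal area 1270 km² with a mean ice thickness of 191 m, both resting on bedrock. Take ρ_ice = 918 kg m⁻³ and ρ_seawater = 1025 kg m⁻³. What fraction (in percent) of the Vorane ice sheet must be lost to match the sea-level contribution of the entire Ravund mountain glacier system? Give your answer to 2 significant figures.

Equal sea-level rise means equal mass of meltwater, i.e. equal mass of ice lost.
Ice mass of Ravund: 2.227×10^14 kg; ice mass of Vorane: 5.940×10^16 kg.
Fraction required = 2.227×10^14 / 5.940×10^16 = 3.75×10^-3 → 0.37 %.

≈ 0.37 %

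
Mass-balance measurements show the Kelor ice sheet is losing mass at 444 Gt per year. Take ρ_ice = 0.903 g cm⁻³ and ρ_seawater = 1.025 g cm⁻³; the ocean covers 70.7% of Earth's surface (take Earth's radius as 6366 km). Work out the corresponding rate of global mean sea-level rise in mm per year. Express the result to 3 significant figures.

ρ_w = 1.025 g cm⁻³ = 1025 kg m⁻³. Annual water volume added = 444 Gt / ρ_w = 4.440×10^14 kg / 1025 kg m⁻³ = 4.332×10^11 m³.
Δh per year = 4.332×10^11 / 3.60×10^14 = 1.20×10^-3 m = 1.20 mm.

≈ 1.20 mm/yr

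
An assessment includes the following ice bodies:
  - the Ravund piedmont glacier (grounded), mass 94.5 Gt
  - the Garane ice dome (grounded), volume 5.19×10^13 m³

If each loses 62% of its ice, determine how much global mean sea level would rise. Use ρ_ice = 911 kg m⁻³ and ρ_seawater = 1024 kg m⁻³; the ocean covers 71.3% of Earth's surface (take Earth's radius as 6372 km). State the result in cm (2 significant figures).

Ravund: 0.62 × 94.5 Gt = 5.859×10^13 kg; dividing by ρ_w = 1024 kg m⁻³ gives 5.722×10^10 m³ of water.
Garane: 0.62 × 5.19×10^13 m³ × (911/1024) = 2.863×10^13 m³ of water.
Total added water ≈ 2.868×10^13 m³ over 3.64×10^14 m² → Δh = 0.0788 m = 7.9 cm.

≈ 7.9 cm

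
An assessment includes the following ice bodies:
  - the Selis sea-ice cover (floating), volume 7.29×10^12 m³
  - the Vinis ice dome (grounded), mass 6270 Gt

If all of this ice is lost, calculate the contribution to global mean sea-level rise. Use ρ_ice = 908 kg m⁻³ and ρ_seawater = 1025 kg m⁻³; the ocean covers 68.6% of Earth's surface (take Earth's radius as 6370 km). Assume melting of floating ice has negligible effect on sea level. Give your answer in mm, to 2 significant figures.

≈ 17 mm

The Selis sea-ice cover is floating and already displaces its own weight of water, so its melt adds essentially nothing to sea level.
Vinis: 6270 Gt = 6.270×10^15 kg; dividing by ρ_w = 1025 kg m⁻³ gives 6.117×10^12 m³ of water.
Total added water ≈ 6.117×10^12 m³ over 3.50×10^14 m² → Δh = 0.0175 m = 17 mm.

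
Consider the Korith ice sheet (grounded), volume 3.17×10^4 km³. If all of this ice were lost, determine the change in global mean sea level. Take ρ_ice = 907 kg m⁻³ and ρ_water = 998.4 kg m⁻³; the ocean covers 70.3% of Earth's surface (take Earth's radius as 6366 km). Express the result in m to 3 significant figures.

≈ 0.0804 m

Korith: 3.17×10^4 km³ × (907/998.4) = 2.880×10^4 km³ of water.
Spread over 3.58×10^14 m² of ocean, Δh = 2.880×10^13 / 3.58×10^14 = 0.0804 m.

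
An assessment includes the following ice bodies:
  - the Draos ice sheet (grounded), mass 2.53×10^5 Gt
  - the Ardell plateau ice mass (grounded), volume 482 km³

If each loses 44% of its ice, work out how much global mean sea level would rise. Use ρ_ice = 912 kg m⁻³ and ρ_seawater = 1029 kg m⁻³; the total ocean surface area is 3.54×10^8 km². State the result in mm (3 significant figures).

Draos: 0.44 × 2.53×10^5 Gt = 1.113×10^17 kg; dividing by ρ_w = 1029 kg m⁻³ gives 1.082×10^14 m³ of water.
Ardell: 0.44 × 482 km³ × (912/1029) = 188.0 km³ of water.
Total added water ≈ 1.084×10^14 m³ over 3.54×10^14 m² → Δh = 0.306 m = 306 mm.

≈ 306 mm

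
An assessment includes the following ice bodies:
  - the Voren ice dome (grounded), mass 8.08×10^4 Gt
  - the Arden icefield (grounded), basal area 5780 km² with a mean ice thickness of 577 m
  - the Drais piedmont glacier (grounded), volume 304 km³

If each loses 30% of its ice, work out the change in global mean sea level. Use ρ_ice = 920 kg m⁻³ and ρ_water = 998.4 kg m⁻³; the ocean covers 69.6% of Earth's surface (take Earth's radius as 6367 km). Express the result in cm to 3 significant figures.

Voren: 0.3 × 8.08×10^4 Gt = 2.424×10^16 kg; dividing by ρ_w = 998.4 kg m⁻³ gives 2.428×10^13 m³ of water.
Arden: ice volume = 5780 km² × 577 m = 3335 km³; 0.3 × 3335 × (920/998.4) = 922.0 km³ of water.
Drais: 0.3 × 304 km³ × (920/998.4) = 84.04 km³ of water.
Total added water ≈ 2.528×10^13 m³ over 3.55×10^14 m² → Δh = 0.0713 m = 7.13 cm.

≈ 7.13 cm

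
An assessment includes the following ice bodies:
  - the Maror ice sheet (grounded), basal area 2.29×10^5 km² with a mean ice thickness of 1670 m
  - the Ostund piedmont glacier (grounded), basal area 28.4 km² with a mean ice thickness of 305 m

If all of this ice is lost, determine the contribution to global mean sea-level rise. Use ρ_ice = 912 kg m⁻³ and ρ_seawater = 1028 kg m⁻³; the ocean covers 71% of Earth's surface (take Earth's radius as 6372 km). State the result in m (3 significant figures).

Maror: ice volume = 2.29×10^5 km² × 1670 m = 3.824×10^5 km³; 3.824×10^5 × (912/1028) = 3.393×10^5 km³ of water.
Ostund: ice volume = 28.4 km² × 305 m = 8.662 km³; 8.662 × (912/1028) = 7.685 km³ of water.
Total added water ≈ 3.393×10^14 m³ over 3.62×10^14 m² → Δh = 0.937 m.

≈ 0.937 m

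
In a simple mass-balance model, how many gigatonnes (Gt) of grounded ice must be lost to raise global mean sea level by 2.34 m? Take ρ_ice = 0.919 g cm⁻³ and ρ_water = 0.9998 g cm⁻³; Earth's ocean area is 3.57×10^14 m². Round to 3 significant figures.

≈ 8.35×10^5 Gt

Required water volume = Δh × A = 2.34 m × 3.57×10^14 m² = 8.354×10^14 m³.
ρ_w = 0.9998 g cm⁻³ = 999.8 kg m⁻³, so the mass of water = 8.354×10^14 m³ × 999.8 kg m⁻³ = 8.352×10^17 kg = 8.35×10^5 Gt (and the same mass of ice, by conservation).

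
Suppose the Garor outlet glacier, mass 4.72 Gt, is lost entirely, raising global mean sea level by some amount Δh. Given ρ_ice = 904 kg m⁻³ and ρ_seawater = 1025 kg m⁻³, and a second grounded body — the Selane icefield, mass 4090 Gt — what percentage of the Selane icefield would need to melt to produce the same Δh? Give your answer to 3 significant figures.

Equal sea-level rise means equal mass of meltwater, i.e. equal mass of ice lost.
Ice mass of Garor: 4.720×10^12 kg; ice mass of Selane: 4.090×10^15 kg.
Fraction required = 4.720×10^12 / 4.090×10^15 = 1.15×10^-3 → 0.115 %.

≈ 0.115 %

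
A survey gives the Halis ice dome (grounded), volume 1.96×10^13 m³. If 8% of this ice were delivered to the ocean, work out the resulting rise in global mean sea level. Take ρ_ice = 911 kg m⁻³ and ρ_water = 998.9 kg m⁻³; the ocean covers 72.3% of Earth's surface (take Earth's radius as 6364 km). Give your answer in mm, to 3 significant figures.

≈ 3.89 mm

Halis: 0.08 × 1.96×10^13 m³ × (911/998.9) = 1.430×10^12 m³ of water.
Spread over 3.68×10^14 m² of ocean, Δh = 1.430×10^12 / 3.68×10^14 = 3.89×10^-3 m = 3.89 mm.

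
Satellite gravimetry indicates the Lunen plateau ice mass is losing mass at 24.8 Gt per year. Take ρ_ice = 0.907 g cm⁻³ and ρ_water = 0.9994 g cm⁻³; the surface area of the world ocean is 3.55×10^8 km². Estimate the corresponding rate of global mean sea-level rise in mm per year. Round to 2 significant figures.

ρ_w = 0.9994 g cm⁻³ = 999.4 kg m⁻³. Annual water volume added = 24.8 Gt / ρ_w = 2.480×10^13 kg / 999.4 kg m⁻³ = 2.481×10^10 m³.
Δh per year = 2.481×10^10 / 3.55×10^14 = 6.99×10^-5 m = 0.070 mm.

≈ 0.070 mm/yr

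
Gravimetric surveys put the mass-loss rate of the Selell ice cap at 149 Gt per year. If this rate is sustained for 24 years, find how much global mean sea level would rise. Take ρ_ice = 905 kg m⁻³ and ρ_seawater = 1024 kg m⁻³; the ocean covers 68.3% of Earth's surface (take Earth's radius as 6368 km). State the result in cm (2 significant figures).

≈ 1.0 cm

Total mass lost = 149 Gt/yr × 24 yr = 3576 Gt = 3.576×10^15 kg.
ρ_w = 1024 kg m⁻³, so water volume = 3.576×10^15 / 1024 = 3.492×10^12 m³.
Δh = 3.492×10^12 / 3.48×10^14 = 0.0100 m = 1.0 cm.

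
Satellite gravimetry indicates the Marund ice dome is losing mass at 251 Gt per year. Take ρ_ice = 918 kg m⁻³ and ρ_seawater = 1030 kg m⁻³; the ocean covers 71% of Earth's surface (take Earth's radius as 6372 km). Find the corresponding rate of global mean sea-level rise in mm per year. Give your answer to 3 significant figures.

≈ 0.673 mm/yr

ρ_w = 1030 kg m⁻³. Annual water volume added = 251 Gt / ρ_w = 2.510×10^14 kg / 1030 kg m⁻³ = 2.437×10^11 m³.
Δh per year = 2.437×10^11 / 3.62×10^14 = 6.73×10^-4 m = 0.673 mm.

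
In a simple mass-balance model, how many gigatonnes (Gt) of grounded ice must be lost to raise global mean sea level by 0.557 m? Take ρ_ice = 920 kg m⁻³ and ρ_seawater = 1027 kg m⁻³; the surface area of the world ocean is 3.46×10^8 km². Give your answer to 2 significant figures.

Required water volume = Δh × A = 0.557 m × 3.46×10^14 m² = 1.927×10^14 m³.
ρ_w = 1027 kg m⁻³, so the mass of water = 1.927×10^14 m³ × 1027 kg m⁻³ = 1.979×10^17 kg = 2.0×10^5 Gt (and the same mass of ice, by conservation).

≈ 2.0×10^5 Gt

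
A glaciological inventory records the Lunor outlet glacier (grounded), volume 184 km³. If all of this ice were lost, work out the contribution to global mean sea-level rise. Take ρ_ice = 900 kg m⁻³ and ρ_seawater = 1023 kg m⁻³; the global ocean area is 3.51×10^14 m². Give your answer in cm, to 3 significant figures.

≈ 0.0461 cm

Lunor: 184 km³ × (900/1023) = 161.9 km³ of water.
Spread over 3.51×10^14 m² of ocean, Δh = 1.619×10^11 / 3.51×10^14 = 4.61×10^-4 m = 0.0461 cm.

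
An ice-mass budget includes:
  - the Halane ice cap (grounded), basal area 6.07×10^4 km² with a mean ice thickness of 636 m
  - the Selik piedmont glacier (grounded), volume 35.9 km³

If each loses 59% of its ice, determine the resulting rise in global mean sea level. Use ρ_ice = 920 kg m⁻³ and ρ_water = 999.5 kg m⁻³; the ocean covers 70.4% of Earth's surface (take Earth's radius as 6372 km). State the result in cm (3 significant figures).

≈ 5.84 cm

Halane: ice volume = 6.07×10^4 km² × 636 m = 3.861×10^4 km³; 0.59 × 3.861×10^4 × (920/999.5) = 2.097×10^4 km³ of water.
Selik: 0.59 × 35.9 km³ × (920/999.5) = 19.50 km³ of water.
Total added water ≈ 2.098×10^13 m³ over 3.59×10^14 m² → Δh = 0.0584 m = 5.84 cm.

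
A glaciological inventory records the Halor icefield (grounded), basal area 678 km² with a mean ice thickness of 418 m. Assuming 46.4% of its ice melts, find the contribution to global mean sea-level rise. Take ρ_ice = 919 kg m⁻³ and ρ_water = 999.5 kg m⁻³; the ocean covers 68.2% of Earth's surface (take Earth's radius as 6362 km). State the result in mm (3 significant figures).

Halor: ice volume = 678 km² × 418 m = 283.4 km³; 0.464 × 283.4 × (919/999.5) = 120.9 km³ of water.
Spread over 3.47×10^14 m² of ocean, Δh = 1.209×10^11 / 3.47×10^14 = 3.49×10^-4 m = 0.349 mm.

≈ 0.349 mm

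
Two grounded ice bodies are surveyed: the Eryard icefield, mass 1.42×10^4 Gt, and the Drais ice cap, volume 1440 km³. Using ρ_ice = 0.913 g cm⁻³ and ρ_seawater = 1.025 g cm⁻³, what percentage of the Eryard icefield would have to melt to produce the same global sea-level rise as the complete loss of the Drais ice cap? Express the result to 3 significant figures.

≈ 9.26 %

Equal sea-level rise means equal mass of meltwater, i.e. equal mass of ice lost.
Ice mass of Drais: 1.315×10^15 kg; ice mass of Eryard: 1.420×10^16 kg.
Fraction required = 1.315×10^15 / 1.420×10^16 = 0.0926 → 9.26 %.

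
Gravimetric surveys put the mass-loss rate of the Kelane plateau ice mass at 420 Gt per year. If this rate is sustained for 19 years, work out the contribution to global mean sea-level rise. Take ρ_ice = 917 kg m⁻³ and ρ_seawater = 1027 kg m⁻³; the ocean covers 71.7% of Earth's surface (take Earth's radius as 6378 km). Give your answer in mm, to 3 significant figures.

≈ 21.2 mm

Total mass lost = 420 Gt/yr × 19 yr = 7980 Gt = 7.980×10^15 kg.
ρ_w = 1027 kg m⁻³, so water volume = 7.980×10^15 / 1027 = 7.770×10^12 m³.
Δh = 7.770×10^12 / 3.67×10^14 = 0.0212 m = 21.2 mm.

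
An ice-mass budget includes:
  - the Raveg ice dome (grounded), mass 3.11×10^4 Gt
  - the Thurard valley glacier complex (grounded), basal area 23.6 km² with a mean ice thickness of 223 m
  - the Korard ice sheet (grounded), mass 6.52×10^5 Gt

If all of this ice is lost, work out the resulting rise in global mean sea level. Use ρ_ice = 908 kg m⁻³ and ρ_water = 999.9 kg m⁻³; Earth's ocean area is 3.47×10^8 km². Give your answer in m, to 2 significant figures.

Raveg: 3.11×10^4 Gt = 3.110×10^16 kg; dividing by ρ_w = 999.9 kg m⁻³ gives 3.110×10^13 m³ of water.
Thurard: ice volume = 23.6 km² × 223 m = 5.263 km³; 5.263 × (908/999.9) = 4.779 km³ of water.
Korard: 6.52×10^5 Gt = 6.520×10^17 kg; dividing by ρ_w = 999.9 kg m⁻³ gives 6.521×10^14 m³ of water.
Total added water ≈ 6.832×10^14 m³ over 3.47×10^14 m² → Δh = 1.97 m.

≈ 2.0 m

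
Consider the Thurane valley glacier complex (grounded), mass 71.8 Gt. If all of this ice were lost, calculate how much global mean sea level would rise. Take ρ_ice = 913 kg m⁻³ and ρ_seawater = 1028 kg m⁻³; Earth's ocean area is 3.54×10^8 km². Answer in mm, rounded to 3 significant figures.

≈ 0.197 mm

Thurane: 71.8 Gt = 7.180×10^13 kg; dividing by ρ_w = 1028 kg m⁻³ gives 6.984×10^10 m³ of water.
Spread over 3.54×10^14 m² of ocean, Δh = 6.984×10^10 / 3.54×10^14 = 1.97×10^-4 m = 0.197 mm.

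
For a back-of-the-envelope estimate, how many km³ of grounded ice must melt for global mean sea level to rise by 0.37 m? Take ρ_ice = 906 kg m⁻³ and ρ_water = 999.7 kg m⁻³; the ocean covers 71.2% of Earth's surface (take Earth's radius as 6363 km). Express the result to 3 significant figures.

Required water volume = Δh × A = 0.37 m × 3.62×10^14 m² = 1.340×10^14 m³ = 1.340×10^5 km³.
Ice volume = water volume × ρ_w/ρ_ice = 1.340×10^5 × 999.7/906 = 1.48×10^5 km³.

≈ 1.48×10^5 km³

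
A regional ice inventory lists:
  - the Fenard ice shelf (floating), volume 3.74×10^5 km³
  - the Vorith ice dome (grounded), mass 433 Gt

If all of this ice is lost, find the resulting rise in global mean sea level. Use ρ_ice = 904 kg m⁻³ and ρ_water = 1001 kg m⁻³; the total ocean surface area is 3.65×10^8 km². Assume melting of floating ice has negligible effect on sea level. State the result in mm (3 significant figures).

The Fenard ice shelf is floating and already displaces its own weight of water, so its melt adds essentially nothing to sea level.
Vorith: 433 Gt = 4.330×10^14 kg; dividing by ρ_w = 1001 kg m⁻³ gives 4.326×10^11 m³ of water.
Total added water ≈ 4.326×10^11 m³ over 3.65×10^14 m² → Δh = 1.19×10^-3 m = 1.19 mm.

≈ 1.19 mm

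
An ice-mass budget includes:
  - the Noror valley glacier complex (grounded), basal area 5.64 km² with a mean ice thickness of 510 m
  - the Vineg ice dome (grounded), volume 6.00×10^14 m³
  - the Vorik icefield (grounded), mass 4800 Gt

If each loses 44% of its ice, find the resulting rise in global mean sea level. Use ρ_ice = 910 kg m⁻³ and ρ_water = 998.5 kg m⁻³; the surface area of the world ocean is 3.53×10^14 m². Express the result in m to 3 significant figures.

≈ 0.688 m

Noror: ice volume = 5.64 km² × 510 m = 2.876 km³; 0.44 × 2.876 × (910/998.5) = 1.153 km³ of water.
Vineg: 0.44 × 6.00×10^14 m³ × (910/998.5) = 2.406×10^14 m³ of water.
Vorik: 0.44 × 4800 Gt = 2.112×10^15 kg; dividing by ρ_w = 998.5 kg m⁻³ gives 2.115×10^12 m³ of water.
Total added water ≈ 2.427×10^14 m³ over 3.53×10^14 m² → Δh = 0.688 m.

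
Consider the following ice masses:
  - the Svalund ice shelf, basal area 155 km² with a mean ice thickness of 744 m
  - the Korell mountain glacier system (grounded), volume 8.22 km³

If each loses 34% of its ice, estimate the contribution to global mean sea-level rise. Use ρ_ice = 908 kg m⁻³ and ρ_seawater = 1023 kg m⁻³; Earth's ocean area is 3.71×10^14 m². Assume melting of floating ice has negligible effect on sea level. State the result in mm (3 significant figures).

≈ 6.69×10^-3 mm

The Svalund ice shelf is floating and already displaces its own weight of water, so its melt adds essentially nothing to sea level.
Korell: 0.34 × 8.22 km³ × (908/1023) = 2.481 km³ of water.
Total added water ≈ 2.481×10^9 m³ over 3.71×10^14 m² → Δh = 6.69×10^-6 m = 6.69×10^-3 mm.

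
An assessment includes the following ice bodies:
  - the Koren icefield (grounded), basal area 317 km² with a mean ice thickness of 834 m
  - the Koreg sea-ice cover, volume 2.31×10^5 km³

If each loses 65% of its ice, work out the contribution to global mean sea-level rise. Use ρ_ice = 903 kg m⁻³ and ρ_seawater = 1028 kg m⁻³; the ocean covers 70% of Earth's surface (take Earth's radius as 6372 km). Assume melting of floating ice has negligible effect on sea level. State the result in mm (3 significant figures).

≈ 0.423 mm

Koren: ice volume = 317 km² × 834 m = 264.4 km³; 0.65 × 264.4 × (903/1028) = 151.0 km³ of water.
The Koreg sea-ice cover is floating and already displaces its own weight of water, so its melt adds essentially nothing to sea level.
Total added water ≈ 1.510×10^11 m³ over 3.57×10^14 m² → Δh = 4.23×10^-4 m = 0.423 mm.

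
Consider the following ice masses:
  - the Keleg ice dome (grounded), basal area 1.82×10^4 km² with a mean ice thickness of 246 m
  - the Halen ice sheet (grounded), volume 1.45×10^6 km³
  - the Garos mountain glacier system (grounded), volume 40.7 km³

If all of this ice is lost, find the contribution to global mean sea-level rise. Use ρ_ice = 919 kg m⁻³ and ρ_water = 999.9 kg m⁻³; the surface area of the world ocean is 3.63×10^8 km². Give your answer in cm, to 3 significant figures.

≈ 368 cm

Keleg: ice volume = 1.82×10^4 km² × 246 m = 4477 km³; 4477 × (919/999.9) = 4115 km³ of water.
Halen: 1.45×10^6 km³ × (919/999.9) = 1.333×10^6 km³ of water.
Garos: 40.7 km³ × (919/999.9) = 37.41 km³ of water.
Total added water ≈ 1.337×10^15 m³ over 3.63×10^14 m² → Δh = 3.68 m = 368 cm.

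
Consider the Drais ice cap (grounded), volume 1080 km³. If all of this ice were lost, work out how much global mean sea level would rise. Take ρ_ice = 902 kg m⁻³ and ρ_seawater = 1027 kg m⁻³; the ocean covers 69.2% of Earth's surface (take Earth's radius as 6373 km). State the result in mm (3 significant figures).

Drais: 1080 km³ × (902/1027) = 948.5 km³ of water.
Spread over 3.53×10^14 m² of ocean, Δh = 9.485×10^11 / 3.53×10^14 = 2.69×10^-3 m = 2.69 mm.

≈ 2.69 mm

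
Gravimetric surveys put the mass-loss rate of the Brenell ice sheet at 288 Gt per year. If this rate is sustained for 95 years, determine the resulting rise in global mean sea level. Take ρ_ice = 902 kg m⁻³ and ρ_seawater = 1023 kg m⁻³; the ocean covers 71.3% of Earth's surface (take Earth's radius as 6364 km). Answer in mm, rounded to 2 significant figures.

Total mass lost = 288 Gt/yr × 95 yr = 2.736×10^4 Gt = 2.736×10^16 kg.
ρ_w = 1023 kg m⁻³, so water volume = 2.736×10^16 / 1023 = 2.674×10^13 m³.
Δh = 2.674×10^13 / 3.63×10^14 = 0.0737 m = 74 mm.

≈ 74 mm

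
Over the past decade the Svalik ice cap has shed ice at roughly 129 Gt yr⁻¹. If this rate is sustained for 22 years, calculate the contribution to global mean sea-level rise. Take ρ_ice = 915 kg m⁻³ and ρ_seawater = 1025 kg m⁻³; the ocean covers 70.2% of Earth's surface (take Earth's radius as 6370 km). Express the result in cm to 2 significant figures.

Total mass lost = 129 Gt/yr × 22 yr = 2838 Gt = 2.838×10^15 kg.
ρ_w = 1025 kg m⁻³, so water volume = 2.838×10^15 / 1025 = 2.769×10^12 m³.
Δh = 2.769×10^12 / 3.58×10^14 = 7.74×10^-3 m = 0.77 cm.

≈ 0.77 cm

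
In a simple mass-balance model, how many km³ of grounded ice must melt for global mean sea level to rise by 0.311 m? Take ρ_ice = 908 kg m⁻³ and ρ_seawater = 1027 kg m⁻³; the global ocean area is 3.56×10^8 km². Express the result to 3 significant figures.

≈ 1.25×10^5 km³

Required water volume = Δh × A = 0.311 m × 3.56×10^14 m² = 1.107×10^14 m³ = 1.107×10^5 km³.
Ice volume = water volume × ρ_w/ρ_ice = 1.107×10^5 × 1027/908 = 1.25×10^5 km³.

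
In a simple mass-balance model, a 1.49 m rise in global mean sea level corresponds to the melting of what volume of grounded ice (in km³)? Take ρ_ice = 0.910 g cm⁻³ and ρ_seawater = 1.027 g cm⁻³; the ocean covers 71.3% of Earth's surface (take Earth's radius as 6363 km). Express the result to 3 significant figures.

Required water volume = Δh × A = 1.49 m × 3.63×10^14 m² = 5.405×10^14 m³ = 5.405×10^5 km³.
Ice volume = water volume × ρ_w/ρ_ice = 5.405×10^5 × 1027/910 = 6.10×10^5 km³.

≈ 6.10×10^5 km³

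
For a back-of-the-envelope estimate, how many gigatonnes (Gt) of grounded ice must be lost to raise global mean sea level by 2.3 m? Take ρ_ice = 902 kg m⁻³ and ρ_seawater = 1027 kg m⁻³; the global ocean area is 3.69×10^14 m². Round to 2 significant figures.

Required water volume = Δh × A = 2.3 m × 3.69×10^14 m² = 8.487×10^14 m³.
ρ_w = 1027 kg m⁻³, so the mass of water = 8.487×10^14 m³ × 1027 kg m⁻³ = 8.716×10^17 kg = 8.7×10^5 Gt (and the same mass of ice, by conservation).

≈ 8.7×10^5 Gt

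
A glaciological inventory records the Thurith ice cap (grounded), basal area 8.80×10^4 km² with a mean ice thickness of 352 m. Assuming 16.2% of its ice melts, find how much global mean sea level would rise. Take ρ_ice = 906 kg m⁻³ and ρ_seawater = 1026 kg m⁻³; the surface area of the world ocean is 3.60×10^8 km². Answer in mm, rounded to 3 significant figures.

Thurith: ice volume = 8.80×10^4 km² × 352 m = 3.098×10^4 km³; 0.162 × 3.098×10^4 × (906/1026) = 4431 km³ of water.
Spread over 3.60×10^14 m² of ocean, Δh = 4.431×10^12 / 3.60×10^14 = 0.0123 m = 12.3 mm.

≈ 12.3 mm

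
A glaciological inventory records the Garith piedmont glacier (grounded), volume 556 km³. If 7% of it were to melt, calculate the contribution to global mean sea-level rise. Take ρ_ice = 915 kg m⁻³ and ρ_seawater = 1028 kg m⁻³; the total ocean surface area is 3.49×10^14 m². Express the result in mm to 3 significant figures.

Garith: 0.07 × 556 km³ × (915/1028) = 34.64 km³ of water.
Spread over 3.49×10^14 m² of ocean, Δh = 3.464×10^10 / 3.49×10^14 = 9.93×10^-5 m = 0.0993 mm.

≈ 0.0993 mm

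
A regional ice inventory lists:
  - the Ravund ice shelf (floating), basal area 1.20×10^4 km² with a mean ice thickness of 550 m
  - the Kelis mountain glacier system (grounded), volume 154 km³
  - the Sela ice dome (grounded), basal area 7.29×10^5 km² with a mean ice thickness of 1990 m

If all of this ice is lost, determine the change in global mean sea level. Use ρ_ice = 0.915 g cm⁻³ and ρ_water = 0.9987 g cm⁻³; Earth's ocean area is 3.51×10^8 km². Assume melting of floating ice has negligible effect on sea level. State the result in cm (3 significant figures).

≈ 379 cm

The Ravund ice shelf is floating and already displaces its own weight of water, so its melt adds essentially nothing to sea level.
Kelis: 154 km³ × (915/998.7) = 141.1 km³ of water.
Sela: ice volume = 7.29×10^5 km² × 1990 m = 1.451×10^6 km³; 1.451×10^6 × (915/998.7) = 1.329×10^6 km³ of water.
Total added water ≈ 1.329×10^15 m³ over 3.51×10^14 m² → Δh = 3.79 m = 379 cm.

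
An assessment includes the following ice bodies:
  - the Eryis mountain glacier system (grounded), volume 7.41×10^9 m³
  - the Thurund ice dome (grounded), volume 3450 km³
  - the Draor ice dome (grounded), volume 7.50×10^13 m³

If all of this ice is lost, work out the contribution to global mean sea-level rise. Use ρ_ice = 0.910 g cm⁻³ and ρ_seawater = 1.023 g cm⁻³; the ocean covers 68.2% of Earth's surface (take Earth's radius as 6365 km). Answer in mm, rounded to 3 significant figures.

≈ 201 mm

Eryis: 7.41×10^9 m³ × (910/1023) = 6.591×10^9 m³ of water.
Thurund: 3450 km³ × (910/1023) = 3069 km³ of water.
Draor: 7.50×10^13 m³ × (910/1023) = 6.672×10^13 m³ of water.
Total added water ≈ 6.979×10^13 m³ over 3.47×10^14 m² → Δh = 0.201 m = 201 mm.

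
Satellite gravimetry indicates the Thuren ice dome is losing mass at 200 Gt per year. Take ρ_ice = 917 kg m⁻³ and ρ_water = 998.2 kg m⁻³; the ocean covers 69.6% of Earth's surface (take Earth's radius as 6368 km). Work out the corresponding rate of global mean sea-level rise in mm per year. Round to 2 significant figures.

≈ 0.56 mm/yr

ρ_w = 998.2 kg m⁻³. Annual water volume added = 200 Gt / ρ_w = 2.000×10^14 kg / 998.2 kg m⁻³ = 2.004×10^11 m³.
Δh per year = 2.004×10^11 / 3.55×10^14 = 5.65×10^-4 m = 0.56 mm.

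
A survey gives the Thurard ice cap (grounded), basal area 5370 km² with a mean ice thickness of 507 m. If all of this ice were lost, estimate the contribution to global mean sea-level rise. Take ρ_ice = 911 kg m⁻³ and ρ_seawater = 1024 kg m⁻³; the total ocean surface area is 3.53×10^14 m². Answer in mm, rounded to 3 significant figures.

Thurard: ice volume = 5370 km² × 507 m = 2723 km³; 2723 × (911/1024) = 2422 km³ of water.
Spread over 3.53×10^14 m² of ocean, Δh = 2.422×10^12 / 3.53×10^14 = 6.86×10^-3 m = 6.86 mm.

≈ 6.86 mm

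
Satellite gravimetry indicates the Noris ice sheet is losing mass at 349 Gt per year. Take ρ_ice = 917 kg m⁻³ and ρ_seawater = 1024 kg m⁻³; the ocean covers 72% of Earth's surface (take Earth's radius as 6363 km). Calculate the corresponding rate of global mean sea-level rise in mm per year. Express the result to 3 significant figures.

ρ_w = 1024 kg m⁻³. Annual water volume added = 349 Gt / ρ_w = 3.490×10^14 kg / 1024 kg m⁻³ = 3.408×10^11 m³.
Δh per year = 3.408×10^11 / 3.66×10^14 = 9.30×10^-4 m = 0.930 mm.

≈ 0.930 mm/yr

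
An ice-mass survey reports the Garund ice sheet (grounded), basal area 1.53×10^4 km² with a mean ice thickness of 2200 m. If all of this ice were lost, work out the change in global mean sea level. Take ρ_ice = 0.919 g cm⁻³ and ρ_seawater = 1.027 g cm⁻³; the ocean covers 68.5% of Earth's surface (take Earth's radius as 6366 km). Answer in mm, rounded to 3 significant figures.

≈ 86.3 mm

Garund: ice volume = 1.53×10^4 km² × 2200 m = 3.366×10^4 km³; 3.366×10^4 × (919/1027) = 3.012×10^4 km³ of water.
Spread over 3.49×10^14 m² of ocean, Δh = 3.012×10^13 / 3.49×10^14 = 0.0863 m = 86.3 mm.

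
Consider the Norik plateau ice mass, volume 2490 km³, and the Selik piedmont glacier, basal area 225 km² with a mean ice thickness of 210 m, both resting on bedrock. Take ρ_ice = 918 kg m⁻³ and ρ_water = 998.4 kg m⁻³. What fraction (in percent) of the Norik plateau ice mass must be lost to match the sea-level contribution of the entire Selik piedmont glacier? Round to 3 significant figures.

Equal sea-level rise means equal mass of meltwater, i.e. equal mass of ice lost.
Ice mass of Selik: 4.338×10^13 kg; ice mass of Norik: 2.286×10^15 kg.
Fraction required = 4.338×10^13 / 2.286×10^15 = 0.0190 → 1.90 %.

≈ 1.90 %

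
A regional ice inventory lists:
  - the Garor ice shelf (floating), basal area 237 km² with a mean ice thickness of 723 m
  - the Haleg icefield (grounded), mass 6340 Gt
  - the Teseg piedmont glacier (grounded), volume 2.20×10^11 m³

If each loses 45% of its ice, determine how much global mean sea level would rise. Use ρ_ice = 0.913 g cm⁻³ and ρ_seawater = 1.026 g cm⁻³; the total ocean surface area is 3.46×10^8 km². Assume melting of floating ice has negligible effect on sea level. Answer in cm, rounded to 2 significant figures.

The Garor ice shelf is floating and already displaces its own weight of water, so its melt adds essentially nothing to sea level.
Haleg: 0.45 × 6340 Gt = 2.853×10^15 kg; dividing by ρ_w = 1.026 g cm⁻³ = 1026 kg m⁻³ gives 2.781×10^12 m³ of water.
Teseg: 0.45 × 2.20×10^11 m³ × (913/1026) = 8.810×10^10 m³ of water.
Total added water ≈ 2.869×10^12 m³ over 3.46×10^14 m² → Δh = 8.29×10^-3 m = 0.83 cm.

≈ 0.83 cm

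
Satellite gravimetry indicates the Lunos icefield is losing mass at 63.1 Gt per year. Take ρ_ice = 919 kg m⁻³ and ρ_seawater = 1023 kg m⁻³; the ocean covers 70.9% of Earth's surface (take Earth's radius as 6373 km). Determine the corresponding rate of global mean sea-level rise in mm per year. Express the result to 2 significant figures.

ρ_w = 1023 kg m⁻³. Annual water volume added = 63.1 Gt / ρ_w = 6.310×10^13 kg / 1023 kg m⁻³ = 6.168×10^10 m³.
Δh per year = 6.168×10^10 / 3.62×10^14 = 1.70×10^-4 m = 0.17 mm.

≈ 0.17 mm/yr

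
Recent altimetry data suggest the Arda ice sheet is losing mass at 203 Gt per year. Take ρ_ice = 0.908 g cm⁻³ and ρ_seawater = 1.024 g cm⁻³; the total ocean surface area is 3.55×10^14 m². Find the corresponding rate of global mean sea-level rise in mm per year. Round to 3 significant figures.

ρ_w = 1.024 g cm⁻³ = 1024 kg m⁻³. Annual water volume added = 203 Gt / ρ_w = 2.030×10^14 kg / 1024 kg m⁻³ = 1.982×10^11 m³.
Δh per year = 1.982×10^11 / 3.55×10^14 = 5.58×10^-4 m = 0.558 mm.

≈ 0.558 mm/yr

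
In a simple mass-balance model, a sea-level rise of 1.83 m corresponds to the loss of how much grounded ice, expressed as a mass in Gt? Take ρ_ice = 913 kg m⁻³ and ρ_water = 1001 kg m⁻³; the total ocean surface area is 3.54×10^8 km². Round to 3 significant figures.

Required water volume = Δh × A = 1.83 m × 3.54×10^14 m² = 6.478×10^14 m³.
ρ_w = 1001 kg m⁻³, so the mass of water = 6.478×10^14 m³ × 1001 kg m⁻³ = 6.485×10^17 kg = 6.48×10^5 Gt (and the same mass of ice, by conservation).

≈ 6.48×10^5 Gt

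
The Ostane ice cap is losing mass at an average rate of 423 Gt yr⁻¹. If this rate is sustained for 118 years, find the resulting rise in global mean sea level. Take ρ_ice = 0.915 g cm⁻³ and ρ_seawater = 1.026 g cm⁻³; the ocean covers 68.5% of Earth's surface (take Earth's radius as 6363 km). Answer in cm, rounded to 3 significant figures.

≈ 14.0 cm

Total mass lost = 423 Gt/yr × 118 yr = 4.991×10^4 Gt = 4.991×10^16 kg.
ρ_w = 1.026 g cm⁻³ = 1026 kg m⁻³, so water volume = 4.991×10^16 / 1026 = 4.865×10^13 m³.
Δh = 4.865×10^13 / 3.49×10^14 = 0.140 m = 14.0 cm.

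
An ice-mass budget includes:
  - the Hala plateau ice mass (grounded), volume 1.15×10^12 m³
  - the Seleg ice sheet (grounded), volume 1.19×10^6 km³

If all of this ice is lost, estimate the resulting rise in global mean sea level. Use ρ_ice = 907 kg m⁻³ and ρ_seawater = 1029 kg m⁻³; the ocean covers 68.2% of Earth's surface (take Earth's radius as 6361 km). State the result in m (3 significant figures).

≈ 3.03 m

Hala: 1.15×10^12 m³ × (907/1029) = 1.014×10^12 m³ of water.
Seleg: 1.19×10^6 km³ × (907/1029) = 1.049×10^6 km³ of water.
Total added water ≈ 1.050×10^15 m³ over 3.47×10^14 m² → Δh = 3.03 m.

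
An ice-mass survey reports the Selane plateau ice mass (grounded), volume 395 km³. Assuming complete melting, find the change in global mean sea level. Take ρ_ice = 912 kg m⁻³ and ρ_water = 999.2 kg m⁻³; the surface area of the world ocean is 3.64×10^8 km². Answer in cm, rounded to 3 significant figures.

Selane: 395 km³ × (912/999.2) = 360.5 km³ of water.
Spread over 3.64×10^14 m² of ocean, Δh = 3.605×10^11 / 3.64×10^14 = 9.90×10^-4 m = 0.0990 cm.

≈ 0.0990 cm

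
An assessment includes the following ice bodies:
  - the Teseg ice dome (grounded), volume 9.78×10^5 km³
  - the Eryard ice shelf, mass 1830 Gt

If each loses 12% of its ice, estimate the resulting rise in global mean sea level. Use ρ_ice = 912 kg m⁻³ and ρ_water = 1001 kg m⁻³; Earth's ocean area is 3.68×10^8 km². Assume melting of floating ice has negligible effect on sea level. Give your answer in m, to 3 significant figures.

≈ 0.291 m

Teseg: 0.12 × 9.78×10^5 km³ × (912/1001) = 1.069×10^5 km³ of water.
The Eryard ice shelf is floating and already displaces its own weight of water, so its melt adds essentially nothing to sea level.
Total added water ≈ 1.069×10^14 m³ over 3.68×10^14 m² → Δh = 0.291 m.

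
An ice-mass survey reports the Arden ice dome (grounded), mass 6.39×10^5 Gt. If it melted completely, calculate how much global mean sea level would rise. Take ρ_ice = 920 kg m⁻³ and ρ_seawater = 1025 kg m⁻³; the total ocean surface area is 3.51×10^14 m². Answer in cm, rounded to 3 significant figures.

≈ 178 cm

Arden: 6.39×10^5 Gt = 6.390×10^17 kg; dividing by ρ_w = 1025 kg m⁻³ gives 6.234×10^14 m³ of water.
Spread over 3.51×10^14 m² of ocean, Δh = 6.234×10^14 / 3.51×10^14 = 1.78 m = 178 cm.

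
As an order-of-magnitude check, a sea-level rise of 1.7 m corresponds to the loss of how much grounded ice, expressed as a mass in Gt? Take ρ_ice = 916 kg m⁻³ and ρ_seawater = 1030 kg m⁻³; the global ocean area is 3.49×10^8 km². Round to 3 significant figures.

Required water volume = Δh × A = 1.7 m × 3.49×10^14 m² = 5.933×10^14 m³.
ρ_w = 1030 kg m⁻³, so the mass of water = 5.933×10^14 m³ × 1030 kg m⁻³ = 6.111×10^17 kg = 6.11×10^5 Gt (and the same mass of ice, by conservation).

≈ 6.11×10^5 Gt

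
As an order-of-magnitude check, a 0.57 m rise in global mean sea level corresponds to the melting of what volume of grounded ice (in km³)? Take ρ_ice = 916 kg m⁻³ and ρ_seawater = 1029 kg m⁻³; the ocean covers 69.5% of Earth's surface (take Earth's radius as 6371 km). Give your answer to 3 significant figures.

≈ 2.27×10^5 km³

Required water volume = Δh × A = 0.57 m × 3.54×10^14 m² = 2.021×10^14 m³ = 2.021×10^5 km³.
Ice volume = water volume × ρ_w/ρ_ice = 2.021×10^5 × 1029/916 = 2.27×10^5 km³.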